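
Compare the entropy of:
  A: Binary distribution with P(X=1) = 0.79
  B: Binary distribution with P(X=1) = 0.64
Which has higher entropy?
B

For binary distributions, entropy is maximized at p=0.5 and decreases as p moves toward 0 or 1.

H(A) = H(0.79) = 0.7415 bits
H(B) = H(0.64) = 0.9427 bits

Distribution B (p=0.64) is closer to uniform (p=0.5), so it has higher entropy.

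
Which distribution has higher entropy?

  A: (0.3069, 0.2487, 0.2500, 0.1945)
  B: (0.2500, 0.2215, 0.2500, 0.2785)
B

Both distributions are close to uniform, making this a harder comparison.

H(A) = 1.9817 bits
H(B) = 1.9953 bits

The distribution closer to uniform has higher entropy.
Answer: B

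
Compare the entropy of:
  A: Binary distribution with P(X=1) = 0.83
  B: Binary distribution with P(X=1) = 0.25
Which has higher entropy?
B

For binary distributions, entropy is maximized at p=0.5 and decreases as p moves toward 0 or 1.

H(A) = H(0.83) = 0.6577 bits
H(B) = H(0.25) = 0.8113 bits

Distribution B (p=0.25) is closer to uniform (p=0.5), so it has higher entropy.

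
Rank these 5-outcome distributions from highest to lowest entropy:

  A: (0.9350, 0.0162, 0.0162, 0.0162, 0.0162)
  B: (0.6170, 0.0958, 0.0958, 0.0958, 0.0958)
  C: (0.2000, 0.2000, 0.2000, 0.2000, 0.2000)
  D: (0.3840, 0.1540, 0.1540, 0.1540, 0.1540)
C > D > B > A

Key insight: Entropy is maximized by uniform distributions and minimized by concentrated distributions.

Entropies:
  H(A) = 0.4770 bits
  H(B) = 1.7261 bits
  H(C) = 2.3219 bits
  H(D) = 2.1928 bits

Ranking: C > D > B > A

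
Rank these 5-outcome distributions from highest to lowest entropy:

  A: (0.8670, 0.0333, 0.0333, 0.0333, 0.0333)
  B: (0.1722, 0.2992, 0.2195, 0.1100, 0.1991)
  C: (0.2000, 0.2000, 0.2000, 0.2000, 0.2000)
C > B > A

Key insight: Entropy is maximized by uniform distributions and minimized by concentrated distributions.

- Uniform distributions have maximum entropy log₂(5) = 2.3219 bits
- The more "peaked" or concentrated a distribution, the lower its entropy

Entropies:
  H(A) = 0.8316 bits
  H(B) = 2.2519 bits
  H(C) = 2.3219 bits

Ranking: C > B > A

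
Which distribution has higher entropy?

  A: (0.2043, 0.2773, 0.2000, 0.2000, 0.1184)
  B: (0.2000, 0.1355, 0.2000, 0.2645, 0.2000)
B

Both distributions are close to uniform, making this a harder comparison.

H(A) = 2.2745 bits
H(B) = 2.2914 bits

The distribution closer to uniform has higher entropy.
Answer: B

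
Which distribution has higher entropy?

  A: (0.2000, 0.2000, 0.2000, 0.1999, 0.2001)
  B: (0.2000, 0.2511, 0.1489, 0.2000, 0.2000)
A

Both distributions are close to uniform, making this a harder comparison.

H(A) = 2.3219 bits
H(B) = 2.3029 bits

The distribution closer to uniform has higher entropy.
Answer: A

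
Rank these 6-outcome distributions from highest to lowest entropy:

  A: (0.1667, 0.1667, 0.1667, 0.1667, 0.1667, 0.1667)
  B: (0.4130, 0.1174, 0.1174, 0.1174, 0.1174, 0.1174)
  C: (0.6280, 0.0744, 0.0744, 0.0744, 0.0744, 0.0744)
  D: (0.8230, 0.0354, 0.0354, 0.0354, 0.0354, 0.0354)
A > B > C > D

Key insight: Entropy is maximized by uniform distributions and minimized by concentrated distributions.

Entropies:
  H(A) = 2.5850 bits
  H(B) = 2.3410 bits
  H(C) = 1.8160 bits
  H(D) = 1.0845 bits

Ranking: A > B > C > D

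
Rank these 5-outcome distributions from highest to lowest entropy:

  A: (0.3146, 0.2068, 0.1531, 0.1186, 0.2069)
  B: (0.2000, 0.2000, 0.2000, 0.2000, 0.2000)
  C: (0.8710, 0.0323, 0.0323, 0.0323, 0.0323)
B > A > C

Key insight: Entropy is maximized by uniform distributions and minimized by concentrated distributions.

- Uniform distributions have maximum entropy log₂(5) = 2.3219 bits
- The more "peaked" or concentrated a distribution, the lower its entropy

Entropies:
  H(A) = 2.2447 bits
  H(B) = 2.3219 bits
  H(C) = 0.8127 bits

Ranking: B > A > C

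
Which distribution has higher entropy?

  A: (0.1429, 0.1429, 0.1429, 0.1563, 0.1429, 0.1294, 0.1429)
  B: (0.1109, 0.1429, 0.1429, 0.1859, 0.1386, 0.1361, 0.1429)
A

Both distributions are close to uniform, making this a harder comparison.

H(A) = 2.8055 bits
H(B) = 2.7929 bits

The distribution closer to uniform has higher entropy.
Answer: A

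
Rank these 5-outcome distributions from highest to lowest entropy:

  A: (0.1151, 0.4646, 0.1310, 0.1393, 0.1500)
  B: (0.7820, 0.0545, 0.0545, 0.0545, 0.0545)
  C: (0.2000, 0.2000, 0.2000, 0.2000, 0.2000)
C > A > B

Key insight: Entropy is maximized by uniform distributions and minimized by concentrated distributions.

- Uniform distributions have maximum entropy log₂(5) = 2.3219 bits
- The more "peaked" or concentrated a distribution, the lower its entropy

Entropies:
  H(A) = 2.0636 bits
  H(B) = 1.1925 bits
  H(C) = 2.3219 bits

Ranking: C > A > B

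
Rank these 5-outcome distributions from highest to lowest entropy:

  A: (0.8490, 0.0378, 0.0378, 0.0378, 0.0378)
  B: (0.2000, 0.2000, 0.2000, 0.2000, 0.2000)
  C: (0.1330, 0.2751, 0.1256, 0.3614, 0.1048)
B > C > A

Key insight: Entropy is maximized by uniform distributions and minimized by concentrated distributions.

- Uniform distributions have maximum entropy log₂(5) = 2.3219 bits
- The more "peaked" or concentrated a distribution, the lower its entropy

Entropies:
  H(A) = 0.9143 bits
  H(B) = 2.3219 bits
  H(C) = 2.1471 bits

Ranking: B > C > A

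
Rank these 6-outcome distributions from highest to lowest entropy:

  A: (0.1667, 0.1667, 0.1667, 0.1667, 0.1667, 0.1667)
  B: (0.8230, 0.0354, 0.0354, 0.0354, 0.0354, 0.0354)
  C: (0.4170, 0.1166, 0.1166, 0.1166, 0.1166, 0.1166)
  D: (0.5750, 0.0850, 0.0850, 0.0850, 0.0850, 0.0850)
A > C > D > B

Key insight: Entropy is maximized by uniform distributions and minimized by concentrated distributions.

Entropies:
  H(A) = 2.5850 bits
  H(B) = 1.0845 bits
  H(C) = 2.3337 bits
  H(D) = 1.9705 bits

Ranking: A > C > D > B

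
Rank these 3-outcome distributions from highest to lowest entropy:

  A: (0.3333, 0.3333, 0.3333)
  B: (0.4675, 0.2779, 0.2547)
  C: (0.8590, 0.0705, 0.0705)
A > B > C

Key insight: Entropy is maximized by uniform distributions and minimized by concentrated distributions.

- Uniform distributions have maximum entropy log₂(3) = 1.5850 bits
- The more "peaked" or concentrated a distribution, the lower its entropy

Entropies:
  H(A) = 1.5850 bits
  H(B) = 1.5288 bits
  H(C) = 0.7279 bits

Ranking: A > B > C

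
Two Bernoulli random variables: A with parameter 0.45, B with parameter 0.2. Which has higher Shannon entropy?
A

For binary distributions, entropy is maximized at p=0.5 and decreases as p moves toward 0 or 1.

H(A) = H(0.45) = 0.9928 bits
H(B) = H(0.2) = 0.7219 bits

Distribution A (p=0.45) is closer to uniform (p=0.5), so it has higher entropy.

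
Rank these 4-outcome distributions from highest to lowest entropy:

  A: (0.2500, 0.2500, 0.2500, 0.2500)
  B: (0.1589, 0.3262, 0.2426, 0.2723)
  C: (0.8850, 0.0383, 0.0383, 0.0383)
A > B > C

Key insight: Entropy is maximized by uniform distributions and minimized by concentrated distributions.

- Uniform distributions have maximum entropy log₂(4) = 2.0000 bits
- The more "peaked" or concentrated a distribution, the lower its entropy

Entropies:
  H(A) = 2.0000 bits
  H(B) = 1.9556 bits
  H(C) = 0.6971 bits

Ranking: A > B > C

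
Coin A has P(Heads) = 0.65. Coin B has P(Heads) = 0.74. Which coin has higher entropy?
A

For binary distributions, entropy is maximized at p=0.5 and decreases as p moves toward 0 or 1.

H(A) = H(0.65) = 0.9341 bits
H(B) = H(0.74) = 0.8267 bits

Distribution A (p=0.65) is closer to uniform (p=0.5), so it has higher entropy.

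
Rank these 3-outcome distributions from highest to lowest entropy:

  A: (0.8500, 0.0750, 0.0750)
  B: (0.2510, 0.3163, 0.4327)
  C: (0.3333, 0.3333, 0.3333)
C > B > A

Key insight: Entropy is maximized by uniform distributions and minimized by concentrated distributions.

- Uniform distributions have maximum entropy log₂(3) = 1.5850 bits
- The more "peaked" or concentrated a distribution, the lower its entropy

Entropies:
  H(A) = 0.7598 bits
  H(B) = 1.5488 bits
  H(C) = 1.5850 bits

Ranking: C > B > A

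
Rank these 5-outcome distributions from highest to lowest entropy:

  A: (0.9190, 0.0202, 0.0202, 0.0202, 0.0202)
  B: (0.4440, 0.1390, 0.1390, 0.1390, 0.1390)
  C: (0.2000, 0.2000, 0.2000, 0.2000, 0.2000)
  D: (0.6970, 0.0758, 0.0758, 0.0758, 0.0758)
C > B > D > A

Key insight: Entropy is maximized by uniform distributions and minimized by concentrated distributions.

Entropies:
  H(A) = 0.5677 bits
  H(B) = 2.1029 bits
  H(C) = 2.3219 bits
  H(D) = 1.4909 bits

Ranking: C > B > D > A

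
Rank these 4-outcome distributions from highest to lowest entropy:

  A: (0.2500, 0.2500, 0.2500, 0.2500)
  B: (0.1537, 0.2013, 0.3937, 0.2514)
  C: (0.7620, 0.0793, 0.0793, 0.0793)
A > B > C

Key insight: Entropy is maximized by uniform distributions and minimized by concentrated distributions.

- Uniform distributions have maximum entropy log₂(4) = 2.0000 bits
- The more "peaked" or concentrated a distribution, the lower its entropy

Entropies:
  H(A) = 2.0000 bits
  H(B) = 1.9109 bits
  H(C) = 1.1689 bits

Ranking: A > B > C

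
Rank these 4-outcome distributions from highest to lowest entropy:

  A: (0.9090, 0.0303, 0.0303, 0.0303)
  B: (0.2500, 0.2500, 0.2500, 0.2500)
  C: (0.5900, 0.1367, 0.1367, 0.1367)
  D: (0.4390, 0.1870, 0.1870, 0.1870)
B > D > C > A

Key insight: Entropy is maximized by uniform distributions and minimized by concentrated distributions.

Entropies:
  H(A) = 0.5840 bits
  H(B) = 2.0000 bits
  H(C) = 1.6263 bits
  H(D) = 1.8784 bits

Ranking: B > D > C > A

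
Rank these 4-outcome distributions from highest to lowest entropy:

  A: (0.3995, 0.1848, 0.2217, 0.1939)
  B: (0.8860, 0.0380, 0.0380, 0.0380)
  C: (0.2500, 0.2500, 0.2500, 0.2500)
C > A > B

Key insight: Entropy is maximized by uniform distributions and minimized by concentrated distributions.

- Uniform distributions have maximum entropy log₂(4) = 2.0000 bits
- The more "peaked" or concentrated a distribution, the lower its entropy

Entropies:
  H(A) = 1.9198 bits
  H(B) = 0.6926 bits
  H(C) = 2.0000 bits

Ranking: C > A > B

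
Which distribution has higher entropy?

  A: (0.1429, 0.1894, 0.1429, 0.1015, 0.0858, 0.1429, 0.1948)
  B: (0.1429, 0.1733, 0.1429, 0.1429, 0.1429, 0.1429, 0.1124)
B

Both distributions are close to uniform, making this a harder comparison.

H(A) = 2.7564 bits
H(B) = 2.7979 bits

The distribution closer to uniform has higher entropy.
Answer: B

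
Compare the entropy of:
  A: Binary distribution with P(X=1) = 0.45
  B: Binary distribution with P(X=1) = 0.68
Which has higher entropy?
A

For binary distributions, entropy is maximized at p=0.5 and decreases as p moves toward 0 or 1.

H(A) = H(0.45) = 0.9928 bits
H(B) = H(0.68) = 0.9044 bits

Distribution A (p=0.45) is closer to uniform (p=0.5), so it has higher entropy.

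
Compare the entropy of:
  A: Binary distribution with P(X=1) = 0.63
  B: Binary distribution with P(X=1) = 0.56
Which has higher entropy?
B

For binary distributions, entropy is maximized at p=0.5 and decreases as p moves toward 0 or 1.

H(A) = H(0.63) = 0.9507 bits
H(B) = H(0.56) = 0.9896 bits

Distribution B (p=0.56) is closer to uniform (p=0.5), so it has higher entropy.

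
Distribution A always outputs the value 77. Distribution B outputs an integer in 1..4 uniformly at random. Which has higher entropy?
B

A is deterministic, so H(A) = 0. B is uniform over 4 outcomes, so H(B) = log₂(4) = 2.000 bits. Any distribution with genuine randomness has higher entropy than a deterministic one.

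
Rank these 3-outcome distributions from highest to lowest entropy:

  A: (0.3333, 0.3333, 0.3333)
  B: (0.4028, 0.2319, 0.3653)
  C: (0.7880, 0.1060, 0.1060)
A > B > C

Key insight: Entropy is maximized by uniform distributions and minimized by concentrated distributions.

- Uniform distributions have maximum entropy log₂(3) = 1.5850 bits
- The more "peaked" or concentrated a distribution, the lower its entropy

Entropies:
  H(A) = 1.5850 bits
  H(B) = 1.5481 bits
  H(C) = 0.9573 bits

Ranking: A > B > C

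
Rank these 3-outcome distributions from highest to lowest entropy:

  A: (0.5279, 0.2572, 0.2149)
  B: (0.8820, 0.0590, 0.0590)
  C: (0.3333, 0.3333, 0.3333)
C > A > B

Key insight: Entropy is maximized by uniform distributions and minimized by concentrated distributions.

- Uniform distributions have maximum entropy log₂(3) = 1.5850 bits
- The more "peaked" or concentrated a distribution, the lower its entropy

Entropies:
  H(A) = 1.4671 bits
  H(B) = 0.6416 bits
  H(C) = 1.5850 bits

Ranking: C > A > B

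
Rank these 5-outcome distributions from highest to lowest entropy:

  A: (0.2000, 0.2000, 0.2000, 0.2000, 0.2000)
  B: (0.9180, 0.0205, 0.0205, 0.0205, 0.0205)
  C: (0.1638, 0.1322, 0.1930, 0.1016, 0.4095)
A > C > B

Key insight: Entropy is maximized by uniform distributions and minimized by concentrated distributions.

- Uniform distributions have maximum entropy log₂(5) = 2.3219 bits
- The more "peaked" or concentrated a distribution, the lower its entropy

Entropies:
  H(A) = 2.3219 bits
  H(B) = 0.5732 bits
  H(C) = 2.1340 bits

Ranking: A > C > B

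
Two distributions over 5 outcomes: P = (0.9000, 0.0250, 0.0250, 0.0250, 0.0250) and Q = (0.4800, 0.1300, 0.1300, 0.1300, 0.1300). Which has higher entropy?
Q

P is highly concentrated on one outcome (90%), making it nearly deterministic. Q spreads its mass more evenly (max 48%). The more spread-out distribution has higher entropy: H(P) ≈ 0.669 bits, H(Q) ≈ 2.039 bits.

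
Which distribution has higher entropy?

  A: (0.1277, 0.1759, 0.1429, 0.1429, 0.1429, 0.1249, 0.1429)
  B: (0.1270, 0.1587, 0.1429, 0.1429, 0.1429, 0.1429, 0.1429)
B

Both distributions are close to uniform, making this a harder comparison.

H(A) = 2.7993 bits
H(B) = 2.8048 bits

The distribution closer to uniform has higher entropy.
Answer: B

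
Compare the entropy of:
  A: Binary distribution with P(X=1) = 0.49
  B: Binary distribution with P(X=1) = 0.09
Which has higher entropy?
A

For binary distributions, entropy is maximized at p=0.5 and decreases as p moves toward 0 or 1.

H(A) = H(0.49) = 0.9997 bits
H(B) = H(0.09) = 0.4365 bits

Distribution A (p=0.49) is closer to uniform (p=0.5), so it has higher entropy.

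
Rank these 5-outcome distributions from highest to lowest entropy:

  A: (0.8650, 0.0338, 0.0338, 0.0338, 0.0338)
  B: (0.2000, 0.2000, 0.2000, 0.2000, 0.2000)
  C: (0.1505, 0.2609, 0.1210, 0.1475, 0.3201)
B > C > A

Key insight: Entropy is maximized by uniform distributions and minimized by concentrated distributions.

- Uniform distributions have maximum entropy log₂(5) = 2.3219 bits
- The more "peaked" or concentrated a distribution, the lower its entropy

Entropies:
  H(A) = 0.8410 bits
  H(B) = 2.3219 bits
  H(C) = 2.2190 bits

Ranking: B > C > A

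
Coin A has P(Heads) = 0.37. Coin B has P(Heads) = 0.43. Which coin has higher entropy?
B

For binary distributions, entropy is maximized at p=0.5 and decreases as p moves toward 0 or 1.

H(A) = H(0.37) = 0.9507 bits
H(B) = H(0.43) = 0.9858 bits

Distribution B (p=0.43) is closer to uniform (p=0.5), so it has higher entropy.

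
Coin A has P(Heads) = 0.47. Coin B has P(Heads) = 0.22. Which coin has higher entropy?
A

For binary distributions, entropy is maximized at p=0.5 and decreases as p moves toward 0 or 1.

H(A) = H(0.47) = 0.9974 bits
H(B) = H(0.22) = 0.7602 bits

Distribution A (p=0.47) is closer to uniform (p=0.5), so it has higher entropy.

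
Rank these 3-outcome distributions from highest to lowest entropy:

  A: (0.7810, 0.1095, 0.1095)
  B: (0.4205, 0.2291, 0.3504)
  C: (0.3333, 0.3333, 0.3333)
C > B > A

Key insight: Entropy is maximized by uniform distributions and minimized by concentrated distributions.

- Uniform distributions have maximum entropy log₂(3) = 1.5850 bits
- The more "peaked" or concentrated a distribution, the lower its entropy

Entropies:
  H(A) = 0.9773 bits
  H(B) = 1.5427 bits
  H(C) = 1.5850 bits

Ranking: C > B > A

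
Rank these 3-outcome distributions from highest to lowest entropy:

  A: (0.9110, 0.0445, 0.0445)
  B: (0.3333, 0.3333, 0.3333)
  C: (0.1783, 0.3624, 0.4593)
B > C > A

Key insight: Entropy is maximized by uniform distributions and minimized by concentrated distributions.

- Uniform distributions have maximum entropy log₂(3) = 1.5850 bits
- The more "peaked" or concentrated a distribution, the lower its entropy

Entropies:
  H(A) = 0.5221 bits
  H(B) = 1.5850 bits
  H(C) = 1.4898 bits

Ranking: B > C > A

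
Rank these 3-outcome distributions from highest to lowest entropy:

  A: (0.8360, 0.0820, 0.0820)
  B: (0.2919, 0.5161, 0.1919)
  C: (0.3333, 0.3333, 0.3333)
C > B > A

Key insight: Entropy is maximized by uniform distributions and minimized by concentrated distributions.

- Uniform distributions have maximum entropy log₂(3) = 1.5850 bits
- The more "peaked" or concentrated a distribution, the lower its entropy

Entropies:
  H(A) = 0.8078 bits
  H(B) = 1.4681 bits
  H(C) = 1.5850 bits

Ranking: C > B > A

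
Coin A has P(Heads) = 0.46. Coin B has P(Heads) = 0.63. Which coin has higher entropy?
A

For binary distributions, entropy is maximized at p=0.5 and decreases as p moves toward 0 or 1.

H(A) = H(0.46) = 0.9954 bits
H(B) = H(0.63) = 0.9507 bits

Distribution A (p=0.46) is closer to uniform (p=0.5), so it has higher entropy.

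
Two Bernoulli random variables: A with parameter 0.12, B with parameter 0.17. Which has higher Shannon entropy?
B

For binary distributions, entropy is maximized at p=0.5 and decreases as p moves toward 0 or 1.

H(A) = H(0.12) = 0.5294 bits
H(B) = H(0.17) = 0.6577 bits

Distribution B (p=0.17) is closer to uniform (p=0.5), so it has higher entropy.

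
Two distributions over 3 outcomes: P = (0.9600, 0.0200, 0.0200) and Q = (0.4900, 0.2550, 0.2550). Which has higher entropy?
Q

P is highly concentrated on one outcome (96%), making it nearly deterministic. Q spreads its mass more evenly (max 49%). The more spread-out distribution has higher entropy: H(P) ≈ 0.282 bits, H(Q) ≈ 1.510 bits.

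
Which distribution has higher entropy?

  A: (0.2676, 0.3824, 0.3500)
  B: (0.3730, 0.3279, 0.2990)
B

Both distributions are close to uniform, making this a harder comparison.

H(A) = 1.5694 bits
H(B) = 1.5790 bits

The distribution closer to uniform has higher entropy.
Answer: B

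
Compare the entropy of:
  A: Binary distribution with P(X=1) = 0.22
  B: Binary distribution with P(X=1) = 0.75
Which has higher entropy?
B

For binary distributions, entropy is maximized at p=0.5 and decreases as p moves toward 0 or 1.

H(A) = H(0.22) = 0.7602 bits
H(B) = H(0.75) = 0.8113 bits

Distribution B (p=0.75) is closer to uniform (p=0.5), so it has higher entropy.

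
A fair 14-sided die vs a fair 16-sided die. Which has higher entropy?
16-sided die

Both are uniform distributions; for uniform over n outcomes, H = log₂(n). H(14-sided) = log₂(14) = 3.807 bits and H(16-sided) = log₂(16) = 4.000 bits. More outcomes in a uniform distribution means higher entropy.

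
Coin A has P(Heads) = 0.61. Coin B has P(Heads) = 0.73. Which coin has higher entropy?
A

For binary distributions, entropy is maximized at p=0.5 and decreases as p moves toward 0 or 1.

H(A) = H(0.61) = 0.9648 bits
H(B) = H(0.73) = 0.8415 bits

Distribution A (p=0.61) is closer to uniform (p=0.5), so it has higher entropy.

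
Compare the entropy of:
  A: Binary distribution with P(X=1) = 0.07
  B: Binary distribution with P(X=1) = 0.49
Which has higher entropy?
B

For binary distributions, entropy is maximized at p=0.5 and decreases as p moves toward 0 or 1.

H(A) = H(0.07) = 0.3659 bits
H(B) = H(0.49) = 0.9997 bits

Distribution B (p=0.49) is closer to uniform (p=0.5), so it has higher entropy.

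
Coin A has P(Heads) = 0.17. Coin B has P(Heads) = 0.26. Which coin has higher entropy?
B

For binary distributions, entropy is maximized at p=0.5 and decreases as p moves toward 0 or 1.

H(A) = H(0.17) = 0.6577 bits
H(B) = H(0.26) = 0.8267 bits

Distribution B (p=0.26) is closer to uniform (p=0.5), so it has higher entropy.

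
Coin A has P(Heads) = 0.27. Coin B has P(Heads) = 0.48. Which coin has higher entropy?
B

For binary distributions, entropy is maximized at p=0.5 and decreases as p moves toward 0 or 1.

H(A) = H(0.27) = 0.8415 bits
H(B) = H(0.48) = 0.9988 bits

Distribution B (p=0.48) is closer to uniform (p=0.5), so it has higher entropy.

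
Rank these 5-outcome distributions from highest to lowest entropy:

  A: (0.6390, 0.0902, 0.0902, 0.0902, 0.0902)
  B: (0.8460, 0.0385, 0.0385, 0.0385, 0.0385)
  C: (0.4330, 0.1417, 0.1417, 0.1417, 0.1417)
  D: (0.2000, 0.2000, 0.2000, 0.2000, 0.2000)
D > C > A > B

Key insight: Entropy is maximized by uniform distributions and minimized by concentrated distributions.

Entropies:
  H(A) = 1.6655 bits
  H(B) = 0.9278 bits
  H(C) = 2.1210 bits
  H(D) = 2.3219 bits

Ranking: D > C > A > B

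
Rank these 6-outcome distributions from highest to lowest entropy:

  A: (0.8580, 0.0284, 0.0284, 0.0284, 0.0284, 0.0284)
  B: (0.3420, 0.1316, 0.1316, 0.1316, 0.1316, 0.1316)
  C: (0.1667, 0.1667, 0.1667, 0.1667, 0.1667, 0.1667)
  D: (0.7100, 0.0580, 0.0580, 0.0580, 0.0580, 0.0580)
C > B > D > A

Key insight: Entropy is maximized by uniform distributions and minimized by concentrated distributions.

Entropies:
  H(A) = 0.9192 bits
  H(B) = 2.4545 bits
  H(C) = 2.5850 bits
  H(D) = 1.5421 bits

Ranking: C > B > D > A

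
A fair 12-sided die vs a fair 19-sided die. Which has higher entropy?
19-sided die

Both are uniform distributions; for uniform over n outcomes, H = log₂(n). H(12-sided) = log₂(12) = 3.585 bits and H(19-sided) = log₂(19) = 4.248 bits. More outcomes in a uniform distribution means higher entropy.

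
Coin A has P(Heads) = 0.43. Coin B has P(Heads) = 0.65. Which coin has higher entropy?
A

For binary distributions, entropy is maximized at p=0.5 and decreases as p moves toward 0 or 1.

H(A) = H(0.43) = 0.9858 bits
H(B) = H(0.65) = 0.9341 bits

Distribution A (p=0.43) is closer to uniform (p=0.5), so it has higher entropy.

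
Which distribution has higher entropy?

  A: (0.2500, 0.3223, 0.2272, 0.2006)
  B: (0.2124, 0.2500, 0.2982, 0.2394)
B

Both distributions are close to uniform, making this a harder comparison.

H(A) = 1.9771 bits
H(B) = 1.9890 bits

The distribution closer to uniform has higher entropy.
Answer: B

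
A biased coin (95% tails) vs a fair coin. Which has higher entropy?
Fair coin

The fair coin is uniform (p=0.5), maximizing binary entropy at 1 bit. The biased coin has H(0.95) ≈ 0.286 bits — its outcome is more predictable, so its entropy is lower.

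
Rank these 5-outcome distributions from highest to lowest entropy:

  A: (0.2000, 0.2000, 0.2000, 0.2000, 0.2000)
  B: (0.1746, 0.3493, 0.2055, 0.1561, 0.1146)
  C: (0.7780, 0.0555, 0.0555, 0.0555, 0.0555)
A > B > C

Key insight: Entropy is maximized by uniform distributions and minimized by concentrated distributions.

- Uniform distributions have maximum entropy log₂(5) = 2.3219 bits
- The more "peaked" or concentrated a distribution, the lower its entropy

Entropies:
  H(A) = 2.3219 bits
  H(B) = 2.2151 bits
  H(C) = 1.2078 bits

Ranking: A > B > C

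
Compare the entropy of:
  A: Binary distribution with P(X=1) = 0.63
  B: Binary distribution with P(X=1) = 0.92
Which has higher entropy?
A

For binary distributions, entropy is maximized at p=0.5 and decreases as p moves toward 0 or 1.

H(A) = H(0.63) = 0.9507 bits
H(B) = H(0.92) = 0.4022 bits

Distribution A (p=0.63) is closer to uniform (p=0.5), so it has higher entropy.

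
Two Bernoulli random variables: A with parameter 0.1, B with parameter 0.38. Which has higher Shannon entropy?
B

For binary distributions, entropy is maximized at p=0.5 and decreases as p moves toward 0 or 1.

H(A) = H(0.1) = 0.4690 bits
H(B) = H(0.38) = 0.9580 bits

Distribution B (p=0.38) is closer to uniform (p=0.5), so it has higher entropy.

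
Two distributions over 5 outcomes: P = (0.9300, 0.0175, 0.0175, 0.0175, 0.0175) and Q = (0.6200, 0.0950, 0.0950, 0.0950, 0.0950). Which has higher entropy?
Q

P is highly concentrated on one outcome (93%), making it nearly deterministic. Q spreads its mass more evenly (max 62%). The more spread-out distribution has higher entropy: H(P) ≈ 0.506 bits, H(Q) ≈ 1.718 bits.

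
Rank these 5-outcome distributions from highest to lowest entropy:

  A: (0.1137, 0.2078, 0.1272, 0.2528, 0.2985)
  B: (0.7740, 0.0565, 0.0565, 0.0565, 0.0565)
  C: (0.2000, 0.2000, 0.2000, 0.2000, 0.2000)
C > A > B

Key insight: Entropy is maximized by uniform distributions and minimized by concentrated distributions.

- Uniform distributions have maximum entropy log₂(5) = 2.3219 bits
- The more "peaked" or concentrated a distribution, the lower its entropy

Entropies:
  H(A) = 2.2283 bits
  H(B) = 1.2230 bits
  H(C) = 2.3219 bits

Ranking: C > A > B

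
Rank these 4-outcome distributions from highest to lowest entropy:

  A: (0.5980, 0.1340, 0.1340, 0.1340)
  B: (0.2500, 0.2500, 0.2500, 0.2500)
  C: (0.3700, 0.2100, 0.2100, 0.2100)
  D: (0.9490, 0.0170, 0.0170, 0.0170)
B > C > A > D

Key insight: Entropy is maximized by uniform distributions and minimized by concentrated distributions.

Entropies:
  H(A) = 1.6093 bits
  H(B) = 2.0000 bits
  H(C) = 1.9492 bits
  H(D) = 0.3715 bits

Ranking: B > C > A > D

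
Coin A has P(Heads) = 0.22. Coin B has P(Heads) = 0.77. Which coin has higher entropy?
B

For binary distributions, entropy is maximized at p=0.5 and decreases as p moves toward 0 or 1.

H(A) = H(0.22) = 0.7602 bits
H(B) = H(0.77) = 0.7780 bits

Distribution B (p=0.77) is closer to uniform (p=0.5), so it has higher entropy.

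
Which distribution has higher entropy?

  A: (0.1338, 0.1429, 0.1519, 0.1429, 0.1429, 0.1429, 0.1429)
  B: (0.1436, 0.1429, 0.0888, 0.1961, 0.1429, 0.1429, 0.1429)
A

Both distributions are close to uniform, making this a harder comparison.

H(A) = 2.8065 bits
H(B) = 2.7775 bits

The distribution closer to uniform has higher entropy.
Answer: A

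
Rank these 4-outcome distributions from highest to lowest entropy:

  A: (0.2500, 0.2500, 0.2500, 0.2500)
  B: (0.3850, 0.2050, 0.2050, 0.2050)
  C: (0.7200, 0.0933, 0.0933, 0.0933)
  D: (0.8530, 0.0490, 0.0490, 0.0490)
A > B > C > D

Key insight: Entropy is maximized by uniform distributions and minimized by concentrated distributions.

Entropies:
  H(A) = 2.0000 bits
  H(B) = 1.9362 bits
  H(C) = 1.2992 bits
  H(D) = 0.8353 bits

Ranking: A > B > C > D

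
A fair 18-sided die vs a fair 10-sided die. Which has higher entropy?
18-sided die

Both are uniform distributions; for uniform over n outcomes, H = log₂(n). H(18-sided) = log₂(18) = 4.170 bits and H(10-sided) = log₂(10) = 3.322 bits. More outcomes in a uniform distribution means higher entropy.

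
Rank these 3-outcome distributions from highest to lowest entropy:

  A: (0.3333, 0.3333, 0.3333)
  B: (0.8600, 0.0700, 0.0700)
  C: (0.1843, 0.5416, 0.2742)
A > C > B

Key insight: Entropy is maximized by uniform distributions and minimized by concentrated distributions.

- Uniform distributions have maximum entropy log₂(3) = 1.5850 bits
- The more "peaked" or concentrated a distribution, the lower its entropy

Entropies:
  H(A) = 1.5850 bits
  H(B) = 0.7242 bits
  H(C) = 1.4406 bits

Ranking: A > C > B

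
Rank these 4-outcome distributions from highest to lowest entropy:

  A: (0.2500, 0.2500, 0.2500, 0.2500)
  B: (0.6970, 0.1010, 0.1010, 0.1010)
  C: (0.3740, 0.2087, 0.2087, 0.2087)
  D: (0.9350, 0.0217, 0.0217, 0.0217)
A > C > B > D

Key insight: Entropy is maximized by uniform distributions and minimized by concentrated distributions.

Entropies:
  H(A) = 2.0000 bits
  H(B) = 1.3652 bits
  H(C) = 1.9459 bits
  H(D) = 0.4500 bits

Ranking: A > C > B > D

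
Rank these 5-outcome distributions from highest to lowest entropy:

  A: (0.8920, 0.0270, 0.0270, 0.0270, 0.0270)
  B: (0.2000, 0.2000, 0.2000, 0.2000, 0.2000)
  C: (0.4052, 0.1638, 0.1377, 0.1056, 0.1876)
B > C > A

Key insight: Entropy is maximized by uniform distributions and minimized by concentrated distributions.

- Uniform distributions have maximum entropy log₂(5) = 2.3219 bits
- The more "peaked" or concentrated a distribution, the lower its entropy

Entropies:
  H(A) = 0.7099 bits
  H(B) = 2.3219 bits
  H(C) = 2.1450 bits

Ranking: B > C > A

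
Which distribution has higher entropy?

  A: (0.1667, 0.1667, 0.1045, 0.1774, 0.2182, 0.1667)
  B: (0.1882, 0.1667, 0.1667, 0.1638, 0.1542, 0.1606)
B

Both distributions are close to uniform, making this a harder comparison.

H(A) = 2.5547 bits
H(B) = 2.5821 bits

The distribution closer to uniform has higher entropy.
Answer: B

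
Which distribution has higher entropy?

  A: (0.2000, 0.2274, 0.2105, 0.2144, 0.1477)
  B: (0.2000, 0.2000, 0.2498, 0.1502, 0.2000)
A

Both distributions are close to uniform, making this a harder comparison.

H(A) = 2.3073 bits
H(B) = 2.3038 bits

The distribution closer to uniform has higher entropy.
Answer: A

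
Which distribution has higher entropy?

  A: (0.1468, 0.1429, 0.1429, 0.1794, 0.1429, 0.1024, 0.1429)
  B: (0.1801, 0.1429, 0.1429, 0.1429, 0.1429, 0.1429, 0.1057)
B

Both distributions are close to uniform, making this a harder comparison.

H(A) = 2.7918 bits
H(B) = 2.7932 bits

The distribution closer to uniform has higher entropy.
Answer: B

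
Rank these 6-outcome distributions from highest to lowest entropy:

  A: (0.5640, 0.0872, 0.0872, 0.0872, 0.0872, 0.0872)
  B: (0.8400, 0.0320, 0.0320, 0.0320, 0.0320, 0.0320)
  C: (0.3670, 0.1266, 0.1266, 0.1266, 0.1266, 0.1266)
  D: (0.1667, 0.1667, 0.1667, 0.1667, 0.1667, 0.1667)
D > C > A > B

Key insight: Entropy is maximized by uniform distributions and minimized by concentrated distributions.

Entropies:
  H(A) = 2.0005 bits
  H(B) = 1.0058 bits
  H(C) = 2.4181 bits
  H(D) = 2.5850 bits

Ranking: D > C > A > B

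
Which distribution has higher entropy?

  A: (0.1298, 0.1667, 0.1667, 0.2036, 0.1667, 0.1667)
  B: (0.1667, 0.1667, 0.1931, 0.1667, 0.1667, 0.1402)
B

Both distributions are close to uniform, making this a harder comparison.

H(A) = 2.5731 bits
H(B) = 2.5789 bits

The distribution closer to uniform has higher entropy.
Answer: B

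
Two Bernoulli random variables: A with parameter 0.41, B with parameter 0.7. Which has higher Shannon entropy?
A

For binary distributions, entropy is maximized at p=0.5 and decreases as p moves toward 0 or 1.

H(A) = H(0.41) = 0.9765 bits
H(B) = H(0.7) = 0.8813 bits

Distribution A (p=0.41) is closer to uniform (p=0.5), so it has higher entropy.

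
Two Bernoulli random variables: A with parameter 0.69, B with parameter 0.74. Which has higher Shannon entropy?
A

For binary distributions, entropy is maximized at p=0.5 and decreases as p moves toward 0 or 1.

H(A) = H(0.69) = 0.8932 bits
H(B) = H(0.74) = 0.8267 bits

Distribution A (p=0.69) is closer to uniform (p=0.5), so it has higher entropy.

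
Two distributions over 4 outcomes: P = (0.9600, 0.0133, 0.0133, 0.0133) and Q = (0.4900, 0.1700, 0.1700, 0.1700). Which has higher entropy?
Q

P is highly concentrated on one outcome (96%), making it nearly deterministic. Q spreads its mass more evenly (max 49%). The more spread-out distribution has higher entropy: H(P) ≈ 0.306 bits, H(Q) ≈ 1.808 bits.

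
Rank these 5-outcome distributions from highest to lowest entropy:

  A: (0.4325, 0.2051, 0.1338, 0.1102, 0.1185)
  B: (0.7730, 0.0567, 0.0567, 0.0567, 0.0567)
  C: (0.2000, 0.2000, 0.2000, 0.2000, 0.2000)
C > A > B

Key insight: Entropy is maximized by uniform distributions and minimized by concentrated distributions.

- Uniform distributions have maximum entropy log₂(5) = 2.3219 bits
- The more "peaked" or concentrated a distribution, the lower its entropy

Entropies:
  H(A) = 2.0953 bits
  H(B) = 1.2267 bits
  H(C) = 2.3219 bits

Ranking: C > A > B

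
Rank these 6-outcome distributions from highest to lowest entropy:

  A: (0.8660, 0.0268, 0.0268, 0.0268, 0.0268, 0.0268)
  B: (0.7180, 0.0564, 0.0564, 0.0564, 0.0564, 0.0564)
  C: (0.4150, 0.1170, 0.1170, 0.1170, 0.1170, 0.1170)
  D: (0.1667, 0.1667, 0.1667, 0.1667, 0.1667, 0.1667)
D > C > B > A

Key insight: Entropy is maximized by uniform distributions and minimized by concentrated distributions.

Entropies:
  H(A) = 0.8794 bits
  H(B) = 1.5129 bits
  H(C) = 2.3374 bits
  H(D) = 2.5850 bits

Ranking: D > C > B > A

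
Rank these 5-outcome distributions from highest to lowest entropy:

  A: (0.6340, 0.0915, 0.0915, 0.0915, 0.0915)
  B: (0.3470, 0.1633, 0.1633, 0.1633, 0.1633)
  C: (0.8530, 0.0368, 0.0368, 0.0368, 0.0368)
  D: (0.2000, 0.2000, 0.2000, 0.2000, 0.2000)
D > B > A > C

Key insight: Entropy is maximized by uniform distributions and minimized by concentrated distributions.

Entropies:
  H(A) = 1.6796 bits
  H(B) = 2.2374 bits
  H(C) = 0.8963 bits
  H(D) = 2.3219 bits

Ranking: D > B > A > C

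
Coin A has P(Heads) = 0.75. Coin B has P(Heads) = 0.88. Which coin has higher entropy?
A

For binary distributions, entropy is maximized at p=0.5 and decreases as p moves toward 0 or 1.

H(A) = H(0.75) = 0.8113 bits
H(B) = H(0.88) = 0.5294 bits

Distribution A (p=0.75) is closer to uniform (p=0.5), so it has higher entropy.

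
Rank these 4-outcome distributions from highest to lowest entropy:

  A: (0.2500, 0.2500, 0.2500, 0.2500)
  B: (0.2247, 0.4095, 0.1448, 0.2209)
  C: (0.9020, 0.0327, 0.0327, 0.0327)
A > B > C

Key insight: Entropy is maximized by uniform distributions and minimized by concentrated distributions.

- Uniform distributions have maximum entropy log₂(4) = 2.0000 bits
- The more "peaked" or concentrated a distribution, the lower its entropy

Entropies:
  H(A) = 2.0000 bits
  H(B) = 1.8964 bits
  H(C) = 0.6179 bits

Ranking: A > B > C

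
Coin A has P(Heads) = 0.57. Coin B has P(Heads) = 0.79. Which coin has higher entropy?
A

For binary distributions, entropy is maximized at p=0.5 and decreases as p moves toward 0 or 1.

H(A) = H(0.57) = 0.9858 bits
H(B) = H(0.79) = 0.7415 bits

Distribution A (p=0.57) is closer to uniform (p=0.5), so it has higher entropy.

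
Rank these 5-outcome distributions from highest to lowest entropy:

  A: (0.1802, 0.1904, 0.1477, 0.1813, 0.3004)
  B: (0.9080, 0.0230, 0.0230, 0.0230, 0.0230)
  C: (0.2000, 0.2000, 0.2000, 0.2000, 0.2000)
C > A > B

Key insight: Entropy is maximized by uniform distributions and minimized by concentrated distributions.

- Uniform distributions have maximum entropy log₂(5) = 2.3219 bits
- The more "peaked" or concentrated a distribution, the lower its entropy

Entropies:
  H(A) = 2.2765 bits
  H(B) = 0.6271 bits
  H(C) = 2.3219 bits

Ranking: C > A > B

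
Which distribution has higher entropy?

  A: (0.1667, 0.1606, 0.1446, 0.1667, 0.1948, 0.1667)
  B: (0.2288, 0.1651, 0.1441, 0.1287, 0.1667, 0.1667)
A

Both distributions are close to uniform, making this a harder comparison.

H(A) = 2.5794 bits
H(B) = 2.5609 bits

The distribution closer to uniform has higher entropy.
Answer: A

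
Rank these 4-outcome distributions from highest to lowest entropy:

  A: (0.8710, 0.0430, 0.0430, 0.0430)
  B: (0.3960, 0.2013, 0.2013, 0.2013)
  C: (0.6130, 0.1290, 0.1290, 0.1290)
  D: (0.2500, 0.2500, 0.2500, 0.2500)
D > B > C > A

Key insight: Entropy is maximized by uniform distributions and minimized by concentrated distributions.

Entropies:
  H(A) = 0.7591 bits
  H(B) = 1.9259 bits
  H(C) = 1.5762 bits
  H(D) = 2.0000 bits

Ranking: D > B > C > A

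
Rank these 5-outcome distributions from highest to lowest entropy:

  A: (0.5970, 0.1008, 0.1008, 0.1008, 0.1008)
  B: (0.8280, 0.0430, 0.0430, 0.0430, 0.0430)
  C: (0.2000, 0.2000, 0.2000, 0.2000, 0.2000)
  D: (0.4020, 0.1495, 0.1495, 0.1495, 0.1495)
C > D > A > B

Key insight: Entropy is maximized by uniform distributions and minimized by concentrated distributions.

Entropies:
  H(A) = 1.7787 bits
  H(B) = 1.0063 bits
  H(C) = 2.3219 bits
  H(D) = 2.1681 bits

Ranking: C > D > A > B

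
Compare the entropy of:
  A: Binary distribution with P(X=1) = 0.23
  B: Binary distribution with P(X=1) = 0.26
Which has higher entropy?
B

For binary distributions, entropy is maximized at p=0.5 and decreases as p moves toward 0 or 1.

H(A) = H(0.23) = 0.7780 bits
H(B) = H(0.26) = 0.8267 bits

Distribution B (p=0.26) is closer to uniform (p=0.5), so it has higher entropy.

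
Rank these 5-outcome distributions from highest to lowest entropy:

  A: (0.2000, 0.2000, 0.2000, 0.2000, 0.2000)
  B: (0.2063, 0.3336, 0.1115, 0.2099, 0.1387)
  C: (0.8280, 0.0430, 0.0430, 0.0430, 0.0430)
A > B > C

Key insight: Entropy is maximized by uniform distributions and minimized by concentrated distributions.

- Uniform distributions have maximum entropy log₂(5) = 2.3219 bits
- The more "peaked" or concentrated a distribution, the lower its entropy

Entropies:
  H(A) = 2.3219 bits
  H(B) = 2.2191 bits
  H(C) = 1.0063 bits

Ranking: A > B > C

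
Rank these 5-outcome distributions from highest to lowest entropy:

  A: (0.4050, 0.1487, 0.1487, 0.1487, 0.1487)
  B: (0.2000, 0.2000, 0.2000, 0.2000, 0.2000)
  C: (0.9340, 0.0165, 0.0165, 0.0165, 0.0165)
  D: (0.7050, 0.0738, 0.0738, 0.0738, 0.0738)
B > A > D > C

Key insight: Entropy is maximized by uniform distributions and minimized by concentrated distributions.

Entropies:
  H(A) = 2.1638 bits
  H(B) = 2.3219 bits
  H(C) = 0.4828 bits
  H(D) = 1.4651 bits

Ranking: B > A > D > C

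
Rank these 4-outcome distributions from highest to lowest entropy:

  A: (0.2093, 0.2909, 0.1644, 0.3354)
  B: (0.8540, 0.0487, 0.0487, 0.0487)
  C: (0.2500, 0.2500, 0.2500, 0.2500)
C > A > B

Key insight: Entropy is maximized by uniform distributions and minimized by concentrated distributions.

- Uniform distributions have maximum entropy log₂(4) = 2.0000 bits
- The more "peaked" or concentrated a distribution, the lower its entropy

Entropies:
  H(A) = 1.9473 bits
  H(B) = 0.8311 bits
  H(C) = 2.0000 bits

Ranking: C > A > B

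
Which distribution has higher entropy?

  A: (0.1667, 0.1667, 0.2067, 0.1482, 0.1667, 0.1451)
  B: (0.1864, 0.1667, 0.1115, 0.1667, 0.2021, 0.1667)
A

Both distributions are close to uniform, making this a harder comparison.

H(A) = 2.5749 bits
H(B) = 2.5633 bits

The distribution closer to uniform has higher entropy.
Answer: A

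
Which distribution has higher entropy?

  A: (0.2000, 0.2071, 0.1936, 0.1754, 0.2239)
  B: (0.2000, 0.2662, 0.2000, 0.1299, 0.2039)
A

Both distributions are close to uniform, making this a harder comparison.

H(A) = 2.3173 bits
H(B) = 2.2873 bits

The distribution closer to uniform has higher entropy.
Answer: A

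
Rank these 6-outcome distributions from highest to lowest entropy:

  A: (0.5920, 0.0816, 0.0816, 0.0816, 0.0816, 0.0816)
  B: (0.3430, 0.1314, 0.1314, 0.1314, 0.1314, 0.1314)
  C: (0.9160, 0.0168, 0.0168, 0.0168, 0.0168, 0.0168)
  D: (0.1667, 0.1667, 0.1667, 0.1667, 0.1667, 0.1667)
D > B > A > C

Key insight: Entropy is maximized by uniform distributions and minimized by concentrated distributions.

Entropies:
  H(A) = 1.9228 bits
  H(B) = 2.4532 bits
  H(C) = 0.6112 bits
  H(D) = 2.5850 bits

Ranking: D > B > A > C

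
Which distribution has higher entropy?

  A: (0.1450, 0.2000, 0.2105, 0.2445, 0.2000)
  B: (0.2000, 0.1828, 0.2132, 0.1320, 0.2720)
A

Both distributions are close to uniform, making this a harder comparison.

H(A) = 2.3028 bits
H(B) = 2.2845 bits

The distribution closer to uniform has higher entropy.
Answer: A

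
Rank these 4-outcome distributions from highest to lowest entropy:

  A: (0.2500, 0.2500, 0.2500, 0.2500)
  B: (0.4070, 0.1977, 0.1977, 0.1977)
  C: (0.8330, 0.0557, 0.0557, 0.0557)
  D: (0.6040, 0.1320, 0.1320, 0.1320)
A > B > D > C

Key insight: Entropy is maximized by uniform distributions and minimized by concentrated distributions.

Entropies:
  H(A) = 2.0000 bits
  H(B) = 1.9148 bits
  H(C) = 0.9155 bits
  H(D) = 1.5962 bits

Ranking: A > B > D > C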